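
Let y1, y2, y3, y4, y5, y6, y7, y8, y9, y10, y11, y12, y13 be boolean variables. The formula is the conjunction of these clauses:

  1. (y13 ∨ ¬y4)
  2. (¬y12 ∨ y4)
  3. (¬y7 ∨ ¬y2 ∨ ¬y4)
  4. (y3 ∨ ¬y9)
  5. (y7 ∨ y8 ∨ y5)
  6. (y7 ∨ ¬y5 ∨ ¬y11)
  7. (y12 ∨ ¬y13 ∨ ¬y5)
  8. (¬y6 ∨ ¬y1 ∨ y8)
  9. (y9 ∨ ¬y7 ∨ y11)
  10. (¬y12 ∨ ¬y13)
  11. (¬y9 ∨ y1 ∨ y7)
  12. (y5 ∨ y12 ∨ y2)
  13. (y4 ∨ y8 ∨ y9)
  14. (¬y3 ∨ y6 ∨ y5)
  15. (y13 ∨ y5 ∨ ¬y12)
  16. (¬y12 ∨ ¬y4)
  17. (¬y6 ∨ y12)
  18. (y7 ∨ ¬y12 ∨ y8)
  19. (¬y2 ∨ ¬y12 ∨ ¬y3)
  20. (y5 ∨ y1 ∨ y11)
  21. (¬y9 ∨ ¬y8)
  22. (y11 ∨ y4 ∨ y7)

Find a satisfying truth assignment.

y1=False, y2=True, y3=False, y4=True, y5=False, y6=False, y7=False, y8=True, y9=False, y10=True, y11=True, y12=False, y13=True

Set y1 = False and propagate.
Set y2 = True and propagate.
The remaining clauses are satisfied by y3 = False, y4 = True, y5 = False, y6 = False, y7 = False, y8 = True, y9 = False, y10 = True, y11 = True, y12 = False, y13 = True.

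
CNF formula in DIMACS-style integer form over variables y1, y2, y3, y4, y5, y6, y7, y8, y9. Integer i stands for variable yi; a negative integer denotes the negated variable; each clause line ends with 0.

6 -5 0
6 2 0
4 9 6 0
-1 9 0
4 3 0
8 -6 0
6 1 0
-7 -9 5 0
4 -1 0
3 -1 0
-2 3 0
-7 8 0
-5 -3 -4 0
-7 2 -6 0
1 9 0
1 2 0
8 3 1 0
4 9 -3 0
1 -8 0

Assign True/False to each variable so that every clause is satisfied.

y1=T, y2=T, y3=T, y4=T, y5=F, y6=F, y7=F, y8=F, y9=T

Check each clause:
  1. (y6 OR NOT y5) — NOT y5 is true.
  2. (y2 OR y6) — y2 is true.
  3. (y9 OR y4 OR y6) — y9 is true.
  4. (y9 OR NOT y1) — y9 is true.
  5. (y4 OR y3) — y3 is true.
  6. (NOT y6 OR y8) — NOT y6 is true.
  7. (y1 OR y6) — y1 is true.
  8. (y5 OR NOT y7 OR NOT y9) — NOT y7 is true.
  9. (NOT y1 OR y4) — y4 is true.
  10. (y3 OR NOT y1) — y3 is true.
  11. (y3 OR NOT y2) — y3 is true.
  12. (NOT y7 OR y8) — NOT y7 is true.
  13. (NOT y5 OR NOT y3 OR NOT y4) — NOT y5 is true.
  14. (y2 OR NOT y7 OR NOT y6) — NOT y7 is true.
  15. (y9 OR y1) — y1 is true.
  16. (y2 OR y1) — y1 is true.
  17. (y3 OR y1 OR y8) — y1 is true.
  18. (y9 OR NOT y3 OR y4) — y9 is true.
  19. (y1 OR NOT y8) — NOT y8 is true.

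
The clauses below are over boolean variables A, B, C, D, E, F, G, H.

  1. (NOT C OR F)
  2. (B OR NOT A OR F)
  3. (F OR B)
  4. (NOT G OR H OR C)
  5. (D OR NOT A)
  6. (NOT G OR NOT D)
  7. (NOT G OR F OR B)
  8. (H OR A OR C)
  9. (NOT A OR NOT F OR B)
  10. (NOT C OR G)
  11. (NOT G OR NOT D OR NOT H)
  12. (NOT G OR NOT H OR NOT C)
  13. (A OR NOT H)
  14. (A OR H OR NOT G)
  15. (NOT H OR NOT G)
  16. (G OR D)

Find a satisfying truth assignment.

A = True, B = True, C = False, D = True, E = True, F = False, G = False, H = False

Check each clause:
  1. (F OR NOT C) — NOT C is true.
  2. (NOT A OR F OR B) — B is true.
  3. (F OR B) — B is true.
  4. (C OR NOT G OR H) — NOT G is true.
  5. (D OR NOT A) — D is true.
  6. (NOT G OR NOT D) — NOT G is true.
  7. (B OR NOT G OR F) — NOT G is true.
  8. (C OR A OR H) — A is true.
  9. (NOT A OR NOT F OR B) — B is true.
  10. (G OR NOT C) — NOT C is true.
  11. (NOT H OR NOT G OR NOT D) — NOT H is true.
  12. (NOT G OR NOT H OR NOT C) — NOT H is true.
  13. (A OR NOT H) — NOT H is true.
  14. (NOT G OR H OR A) — A is true.
  15. (NOT H OR NOT G) — NOT H is true.
  16. (G OR D) — D is true.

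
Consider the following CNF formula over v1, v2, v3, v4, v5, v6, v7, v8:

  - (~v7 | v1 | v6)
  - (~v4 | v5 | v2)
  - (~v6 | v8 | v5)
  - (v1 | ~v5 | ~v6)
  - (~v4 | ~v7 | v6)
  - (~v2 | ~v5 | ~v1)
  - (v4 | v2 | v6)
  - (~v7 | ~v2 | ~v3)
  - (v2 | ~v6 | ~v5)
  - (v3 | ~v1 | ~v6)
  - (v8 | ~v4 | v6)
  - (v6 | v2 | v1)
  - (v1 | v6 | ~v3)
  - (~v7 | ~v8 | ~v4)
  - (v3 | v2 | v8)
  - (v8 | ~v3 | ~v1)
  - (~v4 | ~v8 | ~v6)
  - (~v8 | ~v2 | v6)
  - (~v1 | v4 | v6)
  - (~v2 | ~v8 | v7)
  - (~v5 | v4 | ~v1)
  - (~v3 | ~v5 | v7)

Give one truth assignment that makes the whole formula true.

v1 = 0, v2 = 0, v3 = 1, v4 = 0, v5 = 0, v6 = 1, v7 = 0, v8 = 1

Set v1 = False and propagate.
Set v2 = False and propagate.
  then v6 is forced to True.
  then v5 is forced to False.
  then v4 is forced to False.
  then v8 is forced to True.
v3, v7 are now unconstrained; take v3 = True, v7 = False.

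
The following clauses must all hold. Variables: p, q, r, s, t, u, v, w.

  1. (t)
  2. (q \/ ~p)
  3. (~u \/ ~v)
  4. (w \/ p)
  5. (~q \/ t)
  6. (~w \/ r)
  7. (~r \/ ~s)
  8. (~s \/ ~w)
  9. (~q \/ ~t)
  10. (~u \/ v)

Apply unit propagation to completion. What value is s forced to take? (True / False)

(t) is a unit clause: t = True.
(~t \/ ~q): since t = True, the clause reduces to (~q). q = False.
(q \/ ~p) with q = False leaves only ~p, so p = False.
From (w \/ p) and p = False: w = True.
(r \/ ~w) with w = True leaves only r, so r = True.
(~r \/ ~s) with r = True leaves only ~s, so s = False.

False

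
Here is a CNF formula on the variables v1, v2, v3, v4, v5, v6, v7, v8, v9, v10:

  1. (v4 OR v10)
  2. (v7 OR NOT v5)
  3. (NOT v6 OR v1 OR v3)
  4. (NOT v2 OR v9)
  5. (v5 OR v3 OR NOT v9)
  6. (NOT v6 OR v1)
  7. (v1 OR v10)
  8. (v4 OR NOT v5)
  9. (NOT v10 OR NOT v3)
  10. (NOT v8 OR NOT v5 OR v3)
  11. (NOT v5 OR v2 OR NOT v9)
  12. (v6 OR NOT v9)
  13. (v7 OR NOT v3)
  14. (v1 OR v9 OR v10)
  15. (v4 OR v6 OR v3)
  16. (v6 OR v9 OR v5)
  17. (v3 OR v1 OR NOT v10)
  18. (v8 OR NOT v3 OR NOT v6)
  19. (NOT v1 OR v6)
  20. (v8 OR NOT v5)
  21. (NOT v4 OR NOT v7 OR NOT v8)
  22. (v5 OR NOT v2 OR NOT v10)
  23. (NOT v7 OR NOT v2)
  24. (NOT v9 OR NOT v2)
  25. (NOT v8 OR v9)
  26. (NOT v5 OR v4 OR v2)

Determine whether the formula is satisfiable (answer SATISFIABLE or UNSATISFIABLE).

Branch on v1: take v1 = True.
  then v6 is forced to True.
Try v2 = False.
Try v3 = False.
For the remaining variables, v4 = True, v5 = False, v7 = False, v8 = False, v9 = False, v10 = True works.
So v1=1, v2=0, v3=0, v4=1, v5=0, v6=1, v7=0, v8=0, v9=0, v10=1 is a satisfying assignment.

SATISFIABLE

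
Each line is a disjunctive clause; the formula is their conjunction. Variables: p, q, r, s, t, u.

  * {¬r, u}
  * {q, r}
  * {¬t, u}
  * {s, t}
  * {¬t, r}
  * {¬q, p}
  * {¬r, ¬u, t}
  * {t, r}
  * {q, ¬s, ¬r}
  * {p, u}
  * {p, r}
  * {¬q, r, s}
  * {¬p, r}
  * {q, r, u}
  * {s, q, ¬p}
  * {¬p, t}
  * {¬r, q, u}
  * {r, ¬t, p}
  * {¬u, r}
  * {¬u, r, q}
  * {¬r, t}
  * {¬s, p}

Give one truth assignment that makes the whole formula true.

p=1, q=1, r=1, s=0, t=1, u=1

Check each clause:
  1. {u, ¬r} — u is true.
  2. {r, q} — q is true.
  3. {u, ¬t} — u is true.
  4. {t, s} — t is true.
  5. {r, ¬t} — r is true.
  6. {¬q, p} — p is true.
  7. {¬u, t, ¬r} — t is true.
  8. {r, t} — r is true.
  9. {¬s, q, ¬r} — q is true.
  10. {u, p} — p is true.
  11. {r, p} — p is true.
  12. {¬q, r, s} — r is true.
  13. {r, ¬p} — r is true.
  14. {u, r, q} — q is true.
  15. {s, q, ¬p} — q is true.
  16. {t, ¬p} — t is true.
  17. {q, ¬r, u} — q is true.
  18. {p, ¬t, r} — r is true.
  19. {¬u, r} — r is true.
  20. {r, q, ¬u} — q is true.
  21. {¬r, t} — t is true.
  22. {¬s, p} — p is true.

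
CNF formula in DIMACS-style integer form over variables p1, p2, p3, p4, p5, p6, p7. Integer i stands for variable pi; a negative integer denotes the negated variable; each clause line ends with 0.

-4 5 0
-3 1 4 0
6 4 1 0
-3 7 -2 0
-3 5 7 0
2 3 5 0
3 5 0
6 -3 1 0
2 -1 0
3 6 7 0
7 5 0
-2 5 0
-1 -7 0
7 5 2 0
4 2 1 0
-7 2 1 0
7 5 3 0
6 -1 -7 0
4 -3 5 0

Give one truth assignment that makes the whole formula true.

p1=F, p2=T, p3=F, p4=F, p5=T, p6=T, p7=F

Pure literal: p5 appears only positively; assign p5 = True.
Pure literal: p6 appears only positively; assign p6 = True.
Try p1 = False.
Try p2 = True.
Branch on p3: take p3 = False.
p4, p7 are now unconstrained; take p4 = False, p7 = False.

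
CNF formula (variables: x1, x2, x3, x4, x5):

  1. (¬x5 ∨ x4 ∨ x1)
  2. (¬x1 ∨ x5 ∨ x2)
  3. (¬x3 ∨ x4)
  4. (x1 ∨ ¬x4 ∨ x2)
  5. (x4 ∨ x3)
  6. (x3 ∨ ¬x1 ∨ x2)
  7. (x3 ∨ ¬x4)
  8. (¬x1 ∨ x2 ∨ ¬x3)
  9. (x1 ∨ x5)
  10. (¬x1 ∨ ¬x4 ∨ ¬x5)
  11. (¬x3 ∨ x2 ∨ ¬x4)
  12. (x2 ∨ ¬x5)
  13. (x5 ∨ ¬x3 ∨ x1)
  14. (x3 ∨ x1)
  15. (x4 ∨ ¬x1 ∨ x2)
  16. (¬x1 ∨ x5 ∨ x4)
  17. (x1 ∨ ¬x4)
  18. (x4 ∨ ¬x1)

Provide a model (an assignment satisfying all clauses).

x1=1, x2=1, x3=1, x4=1, x5=0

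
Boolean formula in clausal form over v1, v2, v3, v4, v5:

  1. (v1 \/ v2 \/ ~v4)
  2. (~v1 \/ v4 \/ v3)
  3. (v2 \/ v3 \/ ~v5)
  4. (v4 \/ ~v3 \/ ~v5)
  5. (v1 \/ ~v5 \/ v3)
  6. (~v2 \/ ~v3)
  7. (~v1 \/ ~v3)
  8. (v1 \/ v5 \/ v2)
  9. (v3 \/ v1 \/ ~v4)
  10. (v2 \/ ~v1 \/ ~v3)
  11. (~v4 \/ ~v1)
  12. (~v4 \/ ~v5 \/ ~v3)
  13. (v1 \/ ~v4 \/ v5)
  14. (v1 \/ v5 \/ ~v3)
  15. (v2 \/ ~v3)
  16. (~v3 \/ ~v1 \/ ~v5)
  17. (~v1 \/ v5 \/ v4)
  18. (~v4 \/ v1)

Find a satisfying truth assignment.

Set v1 = False and propagate.
  then v4 is forced to False.
Branch on v2: take v2 = True.
  then v3 is forced to False.
  then v5 is forced to False.
Every clause has at least one true literal under this assignment.

v1 = 0  v2 = 1  v3 = 0  v4 = 0  v5 = 0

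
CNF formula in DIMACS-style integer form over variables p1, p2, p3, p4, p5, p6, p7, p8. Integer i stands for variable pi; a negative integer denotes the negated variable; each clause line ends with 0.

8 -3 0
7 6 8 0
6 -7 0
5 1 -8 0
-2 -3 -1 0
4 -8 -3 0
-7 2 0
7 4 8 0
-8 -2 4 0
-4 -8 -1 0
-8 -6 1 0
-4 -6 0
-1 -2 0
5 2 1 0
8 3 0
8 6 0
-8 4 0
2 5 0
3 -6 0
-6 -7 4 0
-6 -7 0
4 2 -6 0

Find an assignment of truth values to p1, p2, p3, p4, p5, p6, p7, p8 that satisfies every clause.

p1 = False, p2 = True, p3 = True, p4 = True, p5 = True, p6 = False, p7 = False, p8 = True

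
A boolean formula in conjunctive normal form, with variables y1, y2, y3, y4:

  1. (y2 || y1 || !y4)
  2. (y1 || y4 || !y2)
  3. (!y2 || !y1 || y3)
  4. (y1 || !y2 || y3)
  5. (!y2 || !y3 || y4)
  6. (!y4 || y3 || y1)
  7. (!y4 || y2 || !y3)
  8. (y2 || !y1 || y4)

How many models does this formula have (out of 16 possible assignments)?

5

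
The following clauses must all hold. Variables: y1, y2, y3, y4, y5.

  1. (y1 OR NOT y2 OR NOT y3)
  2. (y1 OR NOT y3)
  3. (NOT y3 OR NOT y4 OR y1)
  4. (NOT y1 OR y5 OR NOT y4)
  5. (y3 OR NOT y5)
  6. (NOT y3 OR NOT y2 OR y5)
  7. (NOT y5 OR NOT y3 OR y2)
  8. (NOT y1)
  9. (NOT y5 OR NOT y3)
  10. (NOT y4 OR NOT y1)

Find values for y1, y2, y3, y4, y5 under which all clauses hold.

(NOT y1) is a unit clause, so y1 = False.
Unit propagation: (NOT y3) forces y3 = False.
(NOT y5) is a unit clause, so y5 = False.
y2, y4 are now unconstrained; take y2 = True, y4 = False.

y1=0, y2=1, y3=0, y4=0, y5=0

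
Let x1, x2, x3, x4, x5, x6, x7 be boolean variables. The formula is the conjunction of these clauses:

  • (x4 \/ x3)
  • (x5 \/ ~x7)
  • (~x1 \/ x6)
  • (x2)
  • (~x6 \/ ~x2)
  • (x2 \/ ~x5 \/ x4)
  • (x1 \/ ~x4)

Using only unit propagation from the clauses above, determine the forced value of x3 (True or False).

True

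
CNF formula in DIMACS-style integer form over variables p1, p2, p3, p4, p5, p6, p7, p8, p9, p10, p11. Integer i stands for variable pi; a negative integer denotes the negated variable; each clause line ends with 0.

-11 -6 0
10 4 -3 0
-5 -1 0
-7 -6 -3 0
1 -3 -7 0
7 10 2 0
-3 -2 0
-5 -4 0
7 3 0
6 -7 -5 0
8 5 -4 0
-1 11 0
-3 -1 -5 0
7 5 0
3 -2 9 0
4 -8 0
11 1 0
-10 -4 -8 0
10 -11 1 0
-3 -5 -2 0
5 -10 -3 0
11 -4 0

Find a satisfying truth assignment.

Set p1 = True and propagate.
  then p5 is forced to False.
  then p11 is forced to True.
  then p6 is forced to False.
  then p7 is forced to True.
Set p2 = False and propagate.
Try p3 = True.
  then p10 is forced to False.
  then p4 is forced to True.
  then p8 is forced to True.
p9 is now unconstrained; take p9 = False.

p1 = True, p2 = False, p3 = True, p4 = True, p5 = False, p6 = False, p7 = True, p8 = True, p9 = False, p10 = False, p11 = True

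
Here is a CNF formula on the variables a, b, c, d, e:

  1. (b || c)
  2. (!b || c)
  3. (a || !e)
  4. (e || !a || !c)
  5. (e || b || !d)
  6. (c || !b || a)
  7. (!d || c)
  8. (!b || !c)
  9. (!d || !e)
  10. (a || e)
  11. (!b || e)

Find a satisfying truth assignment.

a=T, b=F, c=T, d=F, e=T

Check each clause:
  1. (c || b) — c is true.
  2. (c || !b) — c is true.
  3. (a || !e) — a is true.
  4. (!a || !c || e) — e is true.
  5. (e || b || !d) — !d is true.
  6. (a || c || !b) — a is true.
  7. (!d || c) — c is true.
  8. (!b || !c) — !b is true.
  9. (!d || !e) — !d is true.
  10. (e || a) — a is true.
  11. (e || !b) — e is true.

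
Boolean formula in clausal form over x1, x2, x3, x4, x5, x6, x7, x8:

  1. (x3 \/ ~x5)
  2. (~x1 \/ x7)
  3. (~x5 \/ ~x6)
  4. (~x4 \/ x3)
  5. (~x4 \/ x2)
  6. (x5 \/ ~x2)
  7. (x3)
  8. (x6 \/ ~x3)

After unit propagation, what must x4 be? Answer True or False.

(x3) is a unit clause: x3 = True.
In (~x3 \/ x6), ~x3 is now false; x6 must hold, so x6 = True.
(~x6 \/ ~x5): since x6 = True, the clause reduces to (~x5). x5 = False.
(x5 \/ ~x2): since x5 = False, the clause reduces to (~x2). x2 = False.
From (~x4 \/ x2) and x2 = False: x4 = False.

False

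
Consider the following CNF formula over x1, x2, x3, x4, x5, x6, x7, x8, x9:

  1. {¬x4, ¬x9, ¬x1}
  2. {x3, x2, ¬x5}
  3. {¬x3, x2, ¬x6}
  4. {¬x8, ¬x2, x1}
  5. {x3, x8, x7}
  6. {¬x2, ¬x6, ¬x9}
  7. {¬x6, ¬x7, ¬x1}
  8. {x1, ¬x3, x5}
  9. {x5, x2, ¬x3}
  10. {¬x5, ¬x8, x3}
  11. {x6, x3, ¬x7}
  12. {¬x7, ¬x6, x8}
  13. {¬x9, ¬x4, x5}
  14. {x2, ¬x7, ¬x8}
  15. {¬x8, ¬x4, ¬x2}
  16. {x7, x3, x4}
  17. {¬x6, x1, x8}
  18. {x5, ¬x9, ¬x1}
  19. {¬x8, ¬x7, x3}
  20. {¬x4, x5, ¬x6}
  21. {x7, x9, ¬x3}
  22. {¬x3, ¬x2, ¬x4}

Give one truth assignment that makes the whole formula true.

x1=F, x2=F, x3=T, x4=T, x5=T, x6=F, x7=T, x8=F, x9=F

Try x1 = False.
Set x2 = False and propagate.
Set x3 = True and propagate.
  then x6 is forced to False.
  then x5 is forced to True.
The remaining clauses are satisfied by x4 = True, x7 = True, x8 = False, x9 = False.
Check each clause:
  1. {¬x9, ¬x1, ¬x4} — ¬x1 is true.
  2. {¬x5, x3, x2} — x3 is true.
  3. {x2, ¬x3, ¬x6} — ¬x6 is true.
  4. {x1, ¬x8, ¬x2} — ¬x8 is true.
  5. {x7, x8, x3} — x3 is true.
  6. {¬x6, ¬x2, ¬x9} — ¬x6 is true.
  7. {¬x6, ¬x1, ¬x7} — ¬x6 is true.
  8. {x1, ¬x3, x5} — x5 is true.
  9. {¬x3, x5, x2} — x5 is true.
  10. {¬x8, ¬x5, x3} — ¬x8 is true.
  11. {x6, ¬x7, x3} — x3 is true.
  12. {¬x6, ¬x7, x8} — ¬x6 is true.
  13. {¬x9, ¬x4, x5} — x5 is true.
  14. {¬x7, ¬x8, x2} — ¬x8 is true.
  15. {¬x8, ¬x4, ¬x2} — ¬x8 is true.
  16. {x4, x7, x3} — x3 is true.
  17. {¬x6, x1, x8} — ¬x6 is true.
  18. {¬x1, x5, ¬x9} — x5 is true.
  19. {¬x8, ¬x7, x3} — ¬x8 is true.
  20. {¬x4, ¬x6, x5} — ¬x6 is true.
  21. {x9, x7, ¬x3} — x7 is true.
  22. {¬x4, ¬x3, ¬x2} — ¬x2 is true.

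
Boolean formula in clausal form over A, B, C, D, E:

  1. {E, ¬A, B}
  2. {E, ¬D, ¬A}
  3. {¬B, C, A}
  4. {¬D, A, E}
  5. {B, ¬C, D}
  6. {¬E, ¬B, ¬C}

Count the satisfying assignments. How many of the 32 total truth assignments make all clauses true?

12

Split on A, then B.
  A=T, B=T: remaining (C,D,E) ∈ {(F,F,F); (F,F,T); (F,T,T); (T,F,F)} — 4.
  A=T, B=F: remaining (C,D,E) ∈ {(F,F,T); (F,T,T); (T,T,T)} — 3.
  A=F, B=T: remaining (C,D,E) ∈ {(T,F,F)} — 1.
  A=F, B=F: remaining (C,D,E) ∈ {(F,F,F); (F,F,T); (F,T,T); (T,T,T)} — 4.
Total: 4 + 3 + 1 + 4 = 12.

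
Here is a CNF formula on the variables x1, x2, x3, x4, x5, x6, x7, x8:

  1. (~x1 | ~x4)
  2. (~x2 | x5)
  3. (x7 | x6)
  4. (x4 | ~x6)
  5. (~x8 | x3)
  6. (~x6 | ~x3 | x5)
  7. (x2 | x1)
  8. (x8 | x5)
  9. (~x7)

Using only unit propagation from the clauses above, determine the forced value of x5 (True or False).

True

(~x7) is a unit clause: x7 = False.
From (x7 | x6) and x7 = False: x6 = True.
From (x4 | ~x6) and x6 = True: x4 = True.
(~x4 | ~x1): since x4 = True, the clause reduces to (~x1). x1 = False.
(x2 | x1) with x1 = False leaves only x2, so x2 = True.
(x5 | ~x2) with x2 = True leaves only x5, so x5 = True.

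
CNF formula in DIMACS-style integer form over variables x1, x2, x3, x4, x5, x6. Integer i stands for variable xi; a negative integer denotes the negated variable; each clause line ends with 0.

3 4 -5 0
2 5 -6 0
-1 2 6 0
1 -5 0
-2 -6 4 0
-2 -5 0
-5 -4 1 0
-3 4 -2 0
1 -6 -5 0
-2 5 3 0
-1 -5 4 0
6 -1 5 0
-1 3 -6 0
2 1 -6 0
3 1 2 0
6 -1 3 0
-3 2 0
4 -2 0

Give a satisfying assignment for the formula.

x1=False  x2=True  x3=True  x4=True  x5=False  x6=False

Check each clause:
  1. (x3 OR NOT x5 OR x4) — x3 is true.
  2. (x5 OR x2 OR NOT x6) — NOT x6 is true.
  3. (x2 OR x6 OR NOT x1) — x2 is true.
  4. (NOT x5 OR x1) — NOT x5 is true.
  5. (x4 OR NOT x6 OR NOT x2) — NOT x6 is true.
  6. (NOT x5 OR NOT x2) — NOT x5 is true.
  7. (NOT x5 OR x1 OR NOT x4) — NOT x5 is true.
  8. (NOT x2 OR x4 OR NOT x3) — x4 is true.
  9. (NOT x5 OR NOT x6 OR x1) — NOT x6 is true.
  10. (NOT x2 OR x3 OR x5) — x3 is true.
  11. (NOT x5 OR NOT x1 OR x4) — NOT x5 is true.
  12. (NOT x1 OR x6 OR x5) — NOT x1 is true.
  13. (NOT x1 OR NOT x6 OR x3) — NOT x6 is true.
  14. (NOT x6 OR x1 OR x2) — x2 is true.
  15. (x1 OR x2 OR x3) — x2 is true.
  16. (x3 OR x6 OR NOT x1) — x3 is true.
  17. (NOT x3 OR x2) — x2 is true.
  18. (NOT x2 OR x4) — x4 is true.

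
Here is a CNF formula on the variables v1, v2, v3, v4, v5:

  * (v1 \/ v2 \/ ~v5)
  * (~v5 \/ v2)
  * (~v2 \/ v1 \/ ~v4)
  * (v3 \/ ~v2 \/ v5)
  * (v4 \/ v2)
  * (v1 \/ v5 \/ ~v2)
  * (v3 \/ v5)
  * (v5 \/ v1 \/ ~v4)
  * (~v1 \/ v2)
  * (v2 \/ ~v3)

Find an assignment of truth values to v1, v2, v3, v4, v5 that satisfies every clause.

v1=True  v2=True  v3=True  v4=False  v5=True

Set v1 = True and propagate.
  then v2 is forced to True.
For the remaining variables, v3 = True, v4 = False, v5 = True works.
Every clause has at least one true literal under this assignment.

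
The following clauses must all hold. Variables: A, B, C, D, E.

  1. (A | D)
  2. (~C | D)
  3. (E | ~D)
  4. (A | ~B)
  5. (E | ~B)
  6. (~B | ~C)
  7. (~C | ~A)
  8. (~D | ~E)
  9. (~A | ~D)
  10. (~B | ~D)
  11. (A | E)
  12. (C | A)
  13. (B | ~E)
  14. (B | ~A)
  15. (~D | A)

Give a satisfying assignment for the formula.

A=T, B=T, C=F, D=F, E=T

Try A = True.
  then C is forced to False.
  then D is forced to False.
  then B is forced to True.
  then E is forced to True.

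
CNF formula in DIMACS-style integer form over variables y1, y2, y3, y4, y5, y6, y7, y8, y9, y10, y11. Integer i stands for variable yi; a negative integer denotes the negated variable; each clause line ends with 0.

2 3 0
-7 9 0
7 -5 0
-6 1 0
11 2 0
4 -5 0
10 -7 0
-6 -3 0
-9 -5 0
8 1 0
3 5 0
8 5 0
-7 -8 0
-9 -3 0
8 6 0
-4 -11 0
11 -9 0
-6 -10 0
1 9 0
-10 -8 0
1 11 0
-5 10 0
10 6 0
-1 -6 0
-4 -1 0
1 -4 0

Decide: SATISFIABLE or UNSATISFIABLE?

UNSATISFIABLE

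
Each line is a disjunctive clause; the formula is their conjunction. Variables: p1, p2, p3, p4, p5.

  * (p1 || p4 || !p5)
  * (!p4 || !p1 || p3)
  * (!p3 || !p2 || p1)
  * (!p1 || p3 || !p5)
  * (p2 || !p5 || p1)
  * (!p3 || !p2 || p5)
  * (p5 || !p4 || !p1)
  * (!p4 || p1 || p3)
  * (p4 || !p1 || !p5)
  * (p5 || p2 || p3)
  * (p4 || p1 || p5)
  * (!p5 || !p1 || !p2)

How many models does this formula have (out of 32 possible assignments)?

Satisfying assignments:
  p1=F p2=F p3=T p4=T p5=F
  p1=T p2=F p3=T p4=F p5=F
  p1=T p2=F p3=T p4=T p5=T
  p1=T p2=T p3=F p4=F p5=F
That's 4 in total.

4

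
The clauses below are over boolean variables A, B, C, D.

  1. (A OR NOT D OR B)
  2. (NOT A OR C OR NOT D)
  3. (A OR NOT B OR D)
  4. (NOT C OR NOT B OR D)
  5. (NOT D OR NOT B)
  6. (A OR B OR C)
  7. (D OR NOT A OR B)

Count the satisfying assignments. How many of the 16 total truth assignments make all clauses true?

3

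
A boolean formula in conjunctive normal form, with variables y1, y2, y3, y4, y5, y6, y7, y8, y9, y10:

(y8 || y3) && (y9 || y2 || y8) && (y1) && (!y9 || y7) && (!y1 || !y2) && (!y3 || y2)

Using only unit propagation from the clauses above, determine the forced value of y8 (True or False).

(y1) stands alone — y1 = True.
In (!y2 || !y1), !y1 is now false; !y2 must hold, so y2 = False.
In (!y3 || y2), y2 is now false; !y3 must hold, so y3 = False.
In (y8 || y3), y3 is now false; y8 must hold, so y8 = True.

True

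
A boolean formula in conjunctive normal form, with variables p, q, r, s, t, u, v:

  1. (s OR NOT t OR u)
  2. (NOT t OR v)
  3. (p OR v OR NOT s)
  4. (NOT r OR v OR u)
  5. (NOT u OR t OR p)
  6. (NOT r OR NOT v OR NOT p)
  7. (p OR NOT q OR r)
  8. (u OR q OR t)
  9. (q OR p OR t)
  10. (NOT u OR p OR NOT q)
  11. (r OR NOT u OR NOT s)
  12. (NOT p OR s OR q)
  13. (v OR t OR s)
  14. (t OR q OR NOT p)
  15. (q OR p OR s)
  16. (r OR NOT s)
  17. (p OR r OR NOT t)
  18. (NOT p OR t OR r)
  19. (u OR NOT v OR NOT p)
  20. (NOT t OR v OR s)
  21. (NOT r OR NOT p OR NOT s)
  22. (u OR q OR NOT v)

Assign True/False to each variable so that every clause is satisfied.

Set p = False and propagate.
Branch on q: take q = True.
  then r is forced to True.
  then u is forced to False.
  then v is forced to True.
Set s = True and propagate.
t is now unconstrained; take t = True.

p=False, q=True, r=True, s=True, t=True, u=False, v=True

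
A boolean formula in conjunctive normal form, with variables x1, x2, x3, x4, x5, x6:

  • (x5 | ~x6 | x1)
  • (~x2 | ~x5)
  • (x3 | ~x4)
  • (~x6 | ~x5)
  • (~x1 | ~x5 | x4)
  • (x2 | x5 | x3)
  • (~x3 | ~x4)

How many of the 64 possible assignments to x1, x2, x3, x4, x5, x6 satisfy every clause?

Case analysis on x5 and x3:
  x5=T, x3=T: remaining (x1,x2,x4,x6) ∈ {(F,F,F,F)} — 1.
  x5=T, x3=F: remaining (x1,x2,x4,x6) ∈ {(F,F,F,F)} — 1.
  x5=F, x3=T: x2 free; 3 ways for (x1,x4,x6) × 2^1 = 6.
  x5=F, x3=F: remaining (x1,x2,x4,x6) ∈ {(F,T,F,F); (T,T,F,F); (T,T,F,T)} — 3.
Total: 1 + 1 + 6 + 3 = 11.

11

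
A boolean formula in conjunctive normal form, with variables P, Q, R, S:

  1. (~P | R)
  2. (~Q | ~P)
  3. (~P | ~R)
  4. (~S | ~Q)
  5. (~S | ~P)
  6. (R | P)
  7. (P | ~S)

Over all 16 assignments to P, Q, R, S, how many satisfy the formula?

The models are:
  P=0 Q=0 R=1 S=0
  P=0 Q=1 R=1 S=0
Count: 2.

2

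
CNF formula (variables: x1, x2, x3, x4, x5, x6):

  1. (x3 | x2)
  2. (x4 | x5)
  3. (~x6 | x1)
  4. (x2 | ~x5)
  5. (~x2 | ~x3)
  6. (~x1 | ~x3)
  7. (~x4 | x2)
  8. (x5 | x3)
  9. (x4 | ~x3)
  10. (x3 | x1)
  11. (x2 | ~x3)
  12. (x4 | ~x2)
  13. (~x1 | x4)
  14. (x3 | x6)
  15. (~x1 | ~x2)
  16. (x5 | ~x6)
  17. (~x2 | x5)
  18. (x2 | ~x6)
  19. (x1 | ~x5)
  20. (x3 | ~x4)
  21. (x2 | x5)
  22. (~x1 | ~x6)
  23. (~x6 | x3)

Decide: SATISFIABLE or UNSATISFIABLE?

UNSATISFIABLE

x2 = True:
  propagation gives x3=False, x5=True, x1=True; an empty clause results — contradiction.
x2 = False:
  propagation gives x3=True; an empty clause results — contradiction.
Every branch closes, so no satisfying assignment exists.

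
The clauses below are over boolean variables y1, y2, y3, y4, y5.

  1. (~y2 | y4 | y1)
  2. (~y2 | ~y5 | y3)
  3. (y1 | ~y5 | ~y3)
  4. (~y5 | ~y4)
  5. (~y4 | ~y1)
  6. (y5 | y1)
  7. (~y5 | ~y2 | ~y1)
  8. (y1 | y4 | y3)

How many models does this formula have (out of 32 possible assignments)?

Satisfying assignments:
  y1=1 y2=0 y3=0 y4=0 y5=0
  y1=1 y2=0 y3=0 y4=0 y5=1
  y1=1 y2=0 y3=1 y4=0 y5=0
  y1=1 y2=0 y3=1 y4=0 y5=1
  y1=1 y2=1 y3=0 y4=0 y5=0
  y1=1 y2=1 y3=1 y4=0 y5=0
That's 6 in total.

6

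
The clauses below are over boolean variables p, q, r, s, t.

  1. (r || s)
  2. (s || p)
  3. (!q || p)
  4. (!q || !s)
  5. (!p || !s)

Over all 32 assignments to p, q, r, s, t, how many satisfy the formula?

8

Case analysis on s and p:
  s=1, p=1: a clause becomes empty — 0.
  s=1, p=0: remaining (q,r,t) ∈ {(0,0,0); (0,0,1); (0,1,0); (0,1,1)} — 4.
  s=0, p=1: remaining (q,r,t) ∈ {(0,1,0); (0,1,1); (1,1,0); (1,1,1)} — 4.
  s=0, p=0: a clause becomes empty — 0.
Total: 0 + 4 + 4 + 0 = 8.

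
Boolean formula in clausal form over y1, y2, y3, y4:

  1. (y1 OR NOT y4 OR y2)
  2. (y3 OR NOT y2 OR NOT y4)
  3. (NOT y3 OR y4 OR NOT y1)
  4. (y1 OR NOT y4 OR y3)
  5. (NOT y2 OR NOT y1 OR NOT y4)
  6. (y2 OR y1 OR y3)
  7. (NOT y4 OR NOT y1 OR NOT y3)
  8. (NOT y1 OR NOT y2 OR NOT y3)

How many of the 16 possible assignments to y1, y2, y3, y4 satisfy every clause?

7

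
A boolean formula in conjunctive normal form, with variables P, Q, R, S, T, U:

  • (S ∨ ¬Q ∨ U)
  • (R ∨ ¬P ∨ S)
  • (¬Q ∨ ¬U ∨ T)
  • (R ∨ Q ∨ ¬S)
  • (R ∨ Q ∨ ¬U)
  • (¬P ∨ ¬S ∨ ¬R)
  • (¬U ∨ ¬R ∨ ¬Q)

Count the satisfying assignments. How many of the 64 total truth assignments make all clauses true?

23

Split on Q, then R.
  Q=1, R=1: remaining (P,S,T,U) ∈ {(0,1,0,0); (0,1,1,0)} — 2.
  Q=1, R=0: 7 of the 16 assignments to (P,S,T,U) work.
  Q=0, R=1: T, U free; 3 ways for (P,S) × 2^2 = 12.
  Q=0, R=0: remaining (P,S,T,U) ∈ {(0,0,0,0); (0,0,1,0)} — 2.
Total: 2 + 7 + 12 + 2 = 23.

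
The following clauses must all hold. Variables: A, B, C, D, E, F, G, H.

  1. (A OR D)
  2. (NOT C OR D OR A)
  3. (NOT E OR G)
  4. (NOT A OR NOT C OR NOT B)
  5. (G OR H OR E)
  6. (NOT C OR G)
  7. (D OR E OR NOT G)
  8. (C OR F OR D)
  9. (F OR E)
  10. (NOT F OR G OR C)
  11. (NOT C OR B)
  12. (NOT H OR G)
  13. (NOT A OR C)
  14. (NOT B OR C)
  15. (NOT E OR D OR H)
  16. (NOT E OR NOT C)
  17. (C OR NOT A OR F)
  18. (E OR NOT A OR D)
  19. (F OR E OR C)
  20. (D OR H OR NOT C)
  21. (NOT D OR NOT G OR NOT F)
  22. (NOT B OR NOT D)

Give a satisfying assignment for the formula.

Set A = False and propagate.
  then D is forced to True.
  then B is forced to False.
  then C is forced to False.
Set E = True and propagate.
  then G is forced to True.
  then F is forced to False.
H is now unconstrained; take H = True.

A = F, B = F, C = F, D = T, E = T, F = F, G = T, H = T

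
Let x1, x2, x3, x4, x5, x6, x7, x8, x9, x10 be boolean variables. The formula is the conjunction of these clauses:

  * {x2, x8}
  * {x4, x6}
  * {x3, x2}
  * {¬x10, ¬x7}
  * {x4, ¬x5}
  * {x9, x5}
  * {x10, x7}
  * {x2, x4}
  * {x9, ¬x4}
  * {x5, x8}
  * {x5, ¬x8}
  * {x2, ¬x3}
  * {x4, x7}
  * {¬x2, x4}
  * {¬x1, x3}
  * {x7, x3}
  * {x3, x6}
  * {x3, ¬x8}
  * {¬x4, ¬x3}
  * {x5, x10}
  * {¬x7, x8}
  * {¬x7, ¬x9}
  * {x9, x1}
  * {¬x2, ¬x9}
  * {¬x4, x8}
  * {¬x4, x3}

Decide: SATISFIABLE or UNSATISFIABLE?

UNSATISFIABLE

x4 = True:
  propagation gives x9=True, x3=False; an empty clause results — contradiction.
x4 = False:
  propagation gives x6=True, x5=False, x9=True, x2=True; an empty clause results — contradiction.
Every branch closes, so no satisfying assignment exists.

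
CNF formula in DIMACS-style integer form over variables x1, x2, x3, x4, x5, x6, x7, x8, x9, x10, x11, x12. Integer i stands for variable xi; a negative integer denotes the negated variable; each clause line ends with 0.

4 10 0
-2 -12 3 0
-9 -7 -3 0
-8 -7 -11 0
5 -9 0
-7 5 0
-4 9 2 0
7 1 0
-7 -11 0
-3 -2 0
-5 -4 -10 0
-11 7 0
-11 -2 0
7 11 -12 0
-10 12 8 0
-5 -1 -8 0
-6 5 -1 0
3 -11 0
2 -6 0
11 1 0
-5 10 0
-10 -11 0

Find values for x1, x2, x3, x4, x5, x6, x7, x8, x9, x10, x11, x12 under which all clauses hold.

x6 occurs only negated in the remaining clauses — set x6 = False.
Branch on x1: take x1 = True.
Try x2 = True.
  then x3 is forced to False.
  then x12 is forced to False.
  then x11 is forced to False.
Branch on x4: take x4 = True.
The remaining clauses are satisfied by x5 = False, x7 = False, x8 = True, x9 = False, x10 = True.

x1 = T, x2 = T, x3 = F, x4 = T, x5 = F, x6 = F, x7 = F, x8 = T, x9 = F, x10 = T, x11 = F, x12 = F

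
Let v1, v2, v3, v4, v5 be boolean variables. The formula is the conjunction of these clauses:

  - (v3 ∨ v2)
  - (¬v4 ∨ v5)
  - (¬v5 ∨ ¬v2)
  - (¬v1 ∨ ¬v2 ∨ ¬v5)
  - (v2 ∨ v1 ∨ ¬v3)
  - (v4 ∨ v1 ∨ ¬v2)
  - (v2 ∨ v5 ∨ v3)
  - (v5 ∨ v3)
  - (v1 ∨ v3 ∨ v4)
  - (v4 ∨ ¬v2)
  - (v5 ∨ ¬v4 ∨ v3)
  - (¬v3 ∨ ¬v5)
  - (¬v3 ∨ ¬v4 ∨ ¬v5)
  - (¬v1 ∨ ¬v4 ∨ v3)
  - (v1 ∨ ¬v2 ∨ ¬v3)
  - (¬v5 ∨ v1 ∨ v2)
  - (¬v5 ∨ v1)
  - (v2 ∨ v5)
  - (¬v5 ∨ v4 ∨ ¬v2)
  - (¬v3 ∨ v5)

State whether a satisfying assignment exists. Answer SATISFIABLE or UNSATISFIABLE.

UNSATISFIABLE

v5 = True:
  propagation gives v2=False, v3=True; an empty clause results — contradiction.
v5 = False:
  propagation gives v4=False, v3=True; an empty clause results — contradiction.
Every branch closes, so no satisfying assignment exists.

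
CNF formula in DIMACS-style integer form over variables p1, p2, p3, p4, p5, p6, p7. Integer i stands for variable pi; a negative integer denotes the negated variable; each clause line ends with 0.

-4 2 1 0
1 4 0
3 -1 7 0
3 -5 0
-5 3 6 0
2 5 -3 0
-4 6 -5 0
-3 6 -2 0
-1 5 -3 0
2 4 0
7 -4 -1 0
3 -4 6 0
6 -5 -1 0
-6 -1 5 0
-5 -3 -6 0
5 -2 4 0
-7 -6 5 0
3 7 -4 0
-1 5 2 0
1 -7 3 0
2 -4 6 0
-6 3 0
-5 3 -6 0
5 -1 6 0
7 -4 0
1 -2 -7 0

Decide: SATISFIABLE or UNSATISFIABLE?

p5 = True:
  propagation gives p3=True, p6=False, p4=False, p1=True; an empty clause results — contradiction.
p5 = False:
  p1 = True:
    propagation gives p3=False, p7=True, p6=False; an empty clause results — contradiction.
  p1 = False:
    propagation gives p4=True, p2=True, p7=True; an empty clause results — contradiction.
Every branch closes, so no satisfying assignment exists.

UNSATISFIABLE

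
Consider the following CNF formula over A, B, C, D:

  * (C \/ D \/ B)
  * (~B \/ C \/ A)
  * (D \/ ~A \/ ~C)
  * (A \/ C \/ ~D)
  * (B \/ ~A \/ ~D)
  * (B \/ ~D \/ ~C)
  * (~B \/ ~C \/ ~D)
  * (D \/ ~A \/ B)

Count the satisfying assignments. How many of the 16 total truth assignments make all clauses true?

The models are:
  A=0 B=0 C=1 D=0
  A=0 B=1 C=1 D=0
  A=1 B=1 C=0 D=0
  A=1 B=1 C=0 D=1
Count: 4.

4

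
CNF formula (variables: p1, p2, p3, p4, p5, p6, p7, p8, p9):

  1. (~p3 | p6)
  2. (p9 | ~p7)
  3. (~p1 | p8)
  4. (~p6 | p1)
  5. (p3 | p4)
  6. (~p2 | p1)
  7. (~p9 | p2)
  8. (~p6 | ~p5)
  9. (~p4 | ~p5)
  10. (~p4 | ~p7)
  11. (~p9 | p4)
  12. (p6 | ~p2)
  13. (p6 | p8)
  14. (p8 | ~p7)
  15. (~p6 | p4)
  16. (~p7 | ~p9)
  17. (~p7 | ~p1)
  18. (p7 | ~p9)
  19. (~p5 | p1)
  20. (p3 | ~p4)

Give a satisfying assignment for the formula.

p1 = True, p2 = False, p3 = True, p4 = True, p5 = False, p6 = True, p7 = False, p8 = True, p9 = False

Check each clause:
  1. (p6 | ~p3) — p6 is true.
  2. (p9 | ~p7) — ~p7 is true.
  3. (~p1 | p8) — p8 is true.
  4. (p1 | ~p6) — p1 is true.
  5. (p4 | p3) — p3 is true.
  6. (~p2 | p1) — p1 is true.
  7. (p2 | ~p9) — ~p9 is true.
  8. (~p5 | ~p6) — ~p5 is true.
  9. (~p4 | ~p5) — ~p5 is true.
  10. (~p4 | ~p7) — ~p7 is true.
  11. (~p9 | p4) — p4 is true.
  12. (p6 | ~p2) — ~p2 is true.
  13. (p6 | p8) — p8 is true.
  14. (p8 | ~p7) — p8 is true.
  15. (~p6 | p4) — p4 is true.
  16. (~p7 | ~p9) — ~p7 is true.
  17. (~p1 | ~p7) — ~p7 is true.
  18. (p7 | ~p9) — ~p9 is true.
  19. (~p5 | p1) — p1 is true.
  20. (~p4 | p3) — p3 is true.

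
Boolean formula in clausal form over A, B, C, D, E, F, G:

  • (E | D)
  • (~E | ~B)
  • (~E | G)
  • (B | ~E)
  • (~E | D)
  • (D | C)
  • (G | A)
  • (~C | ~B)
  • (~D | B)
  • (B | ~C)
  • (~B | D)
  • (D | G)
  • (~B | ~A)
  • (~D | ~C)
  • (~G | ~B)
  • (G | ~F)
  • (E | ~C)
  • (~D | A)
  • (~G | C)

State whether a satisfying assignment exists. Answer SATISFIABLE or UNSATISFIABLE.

UNSATISFIABLE

B = True:
  propagation gives E=False, D=True, C=False, A=False; an empty clause results — contradiction.
B = False:
  propagation gives E=False, D=True; an empty clause results — contradiction.
Every branch closes, so no satisfying assignment exists.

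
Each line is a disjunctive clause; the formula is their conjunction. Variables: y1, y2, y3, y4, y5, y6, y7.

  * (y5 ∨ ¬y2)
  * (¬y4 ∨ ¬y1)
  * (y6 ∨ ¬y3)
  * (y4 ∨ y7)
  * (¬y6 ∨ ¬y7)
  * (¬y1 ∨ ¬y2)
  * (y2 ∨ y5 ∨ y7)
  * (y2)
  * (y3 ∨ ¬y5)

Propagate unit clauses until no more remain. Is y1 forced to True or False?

Unit clause (y2) sets y2 = True.
In (¬y2 ∨ y5), ¬y2 is now false; y5 must hold, so y5 = True.
In (¬y1 ∨ ¬y2), ¬y2 is now false; ¬y1 must hold, so y1 = False.

False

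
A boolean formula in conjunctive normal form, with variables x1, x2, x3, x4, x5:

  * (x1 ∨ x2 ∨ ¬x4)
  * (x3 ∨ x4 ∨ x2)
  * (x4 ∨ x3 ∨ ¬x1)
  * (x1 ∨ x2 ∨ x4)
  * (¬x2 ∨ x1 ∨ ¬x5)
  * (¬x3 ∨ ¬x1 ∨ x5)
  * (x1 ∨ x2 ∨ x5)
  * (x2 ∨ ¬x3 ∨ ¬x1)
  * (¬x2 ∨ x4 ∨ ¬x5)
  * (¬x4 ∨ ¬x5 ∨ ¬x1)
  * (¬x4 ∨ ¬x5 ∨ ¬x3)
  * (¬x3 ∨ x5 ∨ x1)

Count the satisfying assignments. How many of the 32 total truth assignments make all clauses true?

4

Satisfying assignments:
  x1=0 x2=1 x3=0 x4=0 x5=0
  x1=0 x2=1 x3=0 x4=1 x5=0
  x1=1 x2=0 x3=0 x4=1 x5=0
  x1=1 x2=1 x3=0 x4=1 x5=0
That's 4 in total.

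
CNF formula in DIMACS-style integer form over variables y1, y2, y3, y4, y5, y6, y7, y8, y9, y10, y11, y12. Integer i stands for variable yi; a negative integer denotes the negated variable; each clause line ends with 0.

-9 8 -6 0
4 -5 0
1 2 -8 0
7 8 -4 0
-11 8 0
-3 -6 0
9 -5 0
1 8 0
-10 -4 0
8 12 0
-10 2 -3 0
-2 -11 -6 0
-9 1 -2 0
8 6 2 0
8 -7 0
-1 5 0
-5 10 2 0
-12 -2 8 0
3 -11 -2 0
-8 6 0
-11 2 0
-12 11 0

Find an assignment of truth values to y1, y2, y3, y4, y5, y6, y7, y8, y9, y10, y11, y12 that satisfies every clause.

Branch on y1: take y1 = False.
  then y8 is forced to True.
  then y2 is forced to True.
  then y9 is forced to False.
  then y5 is forced to False.
  then y6 is forced to True.
  then y3 is forced to False.
  then y11 is forced to False.
  then y12 is forced to False.
Try y4 = False.
y7, y10 are now unconstrained; take y7 = False, y10 = False.
Every clause has at least one true literal under this assignment.

y1=False  y2=True  y3=False  y4=False  y5=False  y6=True  y7=False  y8=True  y9=False  y10=False  y11=False  y12=False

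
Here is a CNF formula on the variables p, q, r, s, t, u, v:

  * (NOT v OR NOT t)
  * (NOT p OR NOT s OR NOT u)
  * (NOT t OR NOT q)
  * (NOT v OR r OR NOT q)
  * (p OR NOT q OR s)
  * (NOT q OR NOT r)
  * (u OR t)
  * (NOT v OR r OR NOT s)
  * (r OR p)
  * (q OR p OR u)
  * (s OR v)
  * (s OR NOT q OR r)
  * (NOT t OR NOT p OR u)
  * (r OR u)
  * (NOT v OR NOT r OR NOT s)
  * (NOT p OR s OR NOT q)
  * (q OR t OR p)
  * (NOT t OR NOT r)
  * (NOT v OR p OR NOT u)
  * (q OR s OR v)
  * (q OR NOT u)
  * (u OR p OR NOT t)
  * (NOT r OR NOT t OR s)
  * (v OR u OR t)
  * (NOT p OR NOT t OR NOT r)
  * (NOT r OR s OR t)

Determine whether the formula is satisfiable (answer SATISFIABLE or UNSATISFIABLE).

UNSATISFIABLE

r = True:
  propagation gives q=False, t=False, u=True; an empty clause results — contradiction.
r = False:
  propagation gives p=True, u=True, s=False, v=True; an empty clause results — contradiction.
Every branch closes, so no satisfying assignment exists.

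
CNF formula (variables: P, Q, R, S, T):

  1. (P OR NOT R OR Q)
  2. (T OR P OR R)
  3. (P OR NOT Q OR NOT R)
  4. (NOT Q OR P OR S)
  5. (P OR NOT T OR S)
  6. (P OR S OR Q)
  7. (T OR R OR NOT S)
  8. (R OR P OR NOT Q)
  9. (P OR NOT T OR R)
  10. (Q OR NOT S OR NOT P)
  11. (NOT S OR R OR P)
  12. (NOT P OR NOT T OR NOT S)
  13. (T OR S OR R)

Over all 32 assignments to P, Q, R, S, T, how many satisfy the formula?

7

The models are:
  P=1 Q=0 R=0 S=0 T=1
  P=1 Q=0 R=1 S=0 T=0
  P=1 Q=0 R=1 S=0 T=1
  P=1 Q=1 R=0 S=0 T=1
  P=1 Q=1 R=1 S=0 T=0
  P=1 Q=1 R=1 S=0 T=1
  P=1 Q=1 R=1 S=1 T=0
That's 7 in total.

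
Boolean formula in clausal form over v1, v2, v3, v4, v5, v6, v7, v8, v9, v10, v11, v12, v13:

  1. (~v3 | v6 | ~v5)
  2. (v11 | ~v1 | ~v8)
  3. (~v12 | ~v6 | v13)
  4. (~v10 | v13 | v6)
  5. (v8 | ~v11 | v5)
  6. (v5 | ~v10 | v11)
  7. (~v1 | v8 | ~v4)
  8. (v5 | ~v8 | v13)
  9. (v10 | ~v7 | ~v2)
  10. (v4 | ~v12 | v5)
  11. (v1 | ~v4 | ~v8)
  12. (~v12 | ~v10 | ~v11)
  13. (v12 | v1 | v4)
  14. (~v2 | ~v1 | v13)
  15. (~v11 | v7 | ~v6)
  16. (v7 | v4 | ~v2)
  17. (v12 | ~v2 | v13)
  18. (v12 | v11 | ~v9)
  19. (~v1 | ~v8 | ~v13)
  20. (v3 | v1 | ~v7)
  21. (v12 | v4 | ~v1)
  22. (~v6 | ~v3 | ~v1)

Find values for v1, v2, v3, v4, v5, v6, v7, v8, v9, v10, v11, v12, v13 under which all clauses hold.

v1 = F  v2 = F  v3 = T  v4 = T  v5 = F  v6 = T  v7 = T  v8 = F  v9 = T  v10 = F  v11 = F  v12 = T  v13 = T

Pure literal: v2 appears only negated; assign v2 = False.
Branch on v1: take v1 = False.
For the remaining variables, v3 = True, v4 = True, v5 = False, v6 = True, v7 = True, v8 = False, v9 = True, v10 = False, v11 = False, v12 = True, v13 = True works.
Every clause has at least one true literal under this assignment.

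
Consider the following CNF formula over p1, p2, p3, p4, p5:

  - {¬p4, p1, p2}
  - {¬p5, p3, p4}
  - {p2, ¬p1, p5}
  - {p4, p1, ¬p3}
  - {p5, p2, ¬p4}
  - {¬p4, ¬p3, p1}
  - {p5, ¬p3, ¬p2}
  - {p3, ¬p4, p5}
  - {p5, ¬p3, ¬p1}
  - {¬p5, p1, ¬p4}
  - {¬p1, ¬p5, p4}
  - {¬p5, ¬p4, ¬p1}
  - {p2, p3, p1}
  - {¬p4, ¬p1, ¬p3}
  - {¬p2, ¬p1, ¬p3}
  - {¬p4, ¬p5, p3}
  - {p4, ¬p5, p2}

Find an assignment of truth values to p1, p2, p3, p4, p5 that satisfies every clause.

Set p1 = True and propagate.
Set p2 = True and propagate.
  then p3 is forced to False.
Set p4 = False and propagate.
  then p5 is forced to False.

p1=True  p2=True  p3=False  p4=False  p5=False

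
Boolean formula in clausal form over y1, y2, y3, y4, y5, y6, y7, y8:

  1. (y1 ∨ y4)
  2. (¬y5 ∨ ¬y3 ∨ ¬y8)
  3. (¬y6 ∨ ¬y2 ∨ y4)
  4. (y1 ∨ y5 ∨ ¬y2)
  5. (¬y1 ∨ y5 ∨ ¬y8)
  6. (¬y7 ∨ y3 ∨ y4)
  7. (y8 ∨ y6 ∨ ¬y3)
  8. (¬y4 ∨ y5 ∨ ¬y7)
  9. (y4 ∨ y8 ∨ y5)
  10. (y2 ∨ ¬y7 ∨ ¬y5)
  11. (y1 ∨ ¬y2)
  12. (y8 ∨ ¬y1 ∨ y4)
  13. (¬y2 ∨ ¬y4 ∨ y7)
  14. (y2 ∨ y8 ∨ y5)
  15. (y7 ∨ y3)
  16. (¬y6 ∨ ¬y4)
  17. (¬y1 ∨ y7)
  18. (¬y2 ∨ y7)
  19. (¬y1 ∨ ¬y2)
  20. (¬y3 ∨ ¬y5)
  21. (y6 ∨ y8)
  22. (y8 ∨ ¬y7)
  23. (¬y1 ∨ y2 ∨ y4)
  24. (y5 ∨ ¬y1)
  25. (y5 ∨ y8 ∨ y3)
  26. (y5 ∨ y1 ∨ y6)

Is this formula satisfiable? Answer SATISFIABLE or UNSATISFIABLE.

y5 = True:
  propagation gives y3=False, y7=True, y4=True, y2=True; an empty clause results — contradiction.
y5 = False:
  propagation gives y1=False, y4=True, y2=False, y7=False; an empty clause results — contradiction.
Every branch closes, so no satisfying assignment exists.

UNSATISFIABLE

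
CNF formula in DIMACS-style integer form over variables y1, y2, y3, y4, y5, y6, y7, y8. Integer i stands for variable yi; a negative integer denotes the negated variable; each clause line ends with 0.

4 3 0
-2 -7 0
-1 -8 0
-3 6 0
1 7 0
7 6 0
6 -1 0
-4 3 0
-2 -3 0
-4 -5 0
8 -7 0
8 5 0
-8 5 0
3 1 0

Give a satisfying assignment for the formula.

y1 = F  y2 = F  y3 = T  y4 = F  y5 = T  y6 = T  y7 = T  y8 = T

Check each clause:
  1. {y4, y3} — y3 is true.
  2. {¬y2, ¬y7} — ¬y2 is true.
  3. {¬y1, ¬y8} — ¬y1 is true.
  4. {y6, ¬y3} — y6 is true.
  5. {y7, y1} — y7 is true.
  6. {y6, y7} — y6 is true.
  7. {¬y1, y6} — y6 is true.
  8. {y3, ¬y4} — y3 is true.
  9. {¬y3, ¬y2} — ¬y2 is true.
  10. {¬y4, ¬y5} — ¬y4 is true.
  11. {¬y7, y8} — y8 is true.
  12. {y5, y8} — y8 is true.
  13. {y5, ¬y8} — y5 is true.
  14. {y1, y3} — y3 is true.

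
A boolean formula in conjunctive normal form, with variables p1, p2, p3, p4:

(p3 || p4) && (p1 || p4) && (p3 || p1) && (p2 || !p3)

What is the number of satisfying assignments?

5

Satisfying assignments:
  p1=F p2=T p3=T p4=T
  p1=T p2=F p3=F p4=T
  p1=T p2=T p3=F p4=T
  p1=T p2=T p3=T p4=F
  p1=T p2=T p3=T p4=T
That's 5 in total.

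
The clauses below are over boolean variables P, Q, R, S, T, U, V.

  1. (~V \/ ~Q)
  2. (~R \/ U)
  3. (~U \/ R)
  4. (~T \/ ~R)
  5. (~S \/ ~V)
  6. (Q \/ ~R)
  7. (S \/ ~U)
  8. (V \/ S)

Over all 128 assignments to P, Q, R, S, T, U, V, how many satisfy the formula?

14

Case analysis on R and S:
  R=1, S=1: remaining (P,Q,T,U,V) ∈ {(0,1,0,1,0); (1,1,0,1,0)} — 2.
  R=1, S=0: a clause becomes empty — 0.
  R=0, S=1: forces U=0; V=0; P, Q, T free → 2^3 = 8.
  R=0, S=0: remaining (P,Q,T,U,V) ∈ {(0,0,0,0,1); (0,0,1,0,1); (1,0,0,0,1); (1,0,1,0,1)} — 4.
Total: 2 + 0 + 8 + 4 = 14.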